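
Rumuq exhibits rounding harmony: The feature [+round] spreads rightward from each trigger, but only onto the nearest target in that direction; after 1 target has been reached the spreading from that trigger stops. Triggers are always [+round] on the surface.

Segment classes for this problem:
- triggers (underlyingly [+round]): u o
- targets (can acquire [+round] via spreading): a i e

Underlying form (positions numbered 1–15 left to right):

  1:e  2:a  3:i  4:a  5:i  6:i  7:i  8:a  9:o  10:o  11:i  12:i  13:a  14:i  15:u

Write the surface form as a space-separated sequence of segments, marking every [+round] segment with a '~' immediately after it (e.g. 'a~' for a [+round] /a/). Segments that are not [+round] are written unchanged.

e a i a i i i a o~ o~ i~ i a i u~

From /o/ at 9 rightward: 10 /o/ is itself a trigger — this domain ends here.
From /o/ at 10 rightward: 11 /i/ → [+round]; bound reached.
From /u/ at 15 rightward: word edge.
Targets with no active source: positions 1 2 3 4 5 6 7 8 12 13 14 stay [-round].
[+round] positions on the surface: 9 10 11 15.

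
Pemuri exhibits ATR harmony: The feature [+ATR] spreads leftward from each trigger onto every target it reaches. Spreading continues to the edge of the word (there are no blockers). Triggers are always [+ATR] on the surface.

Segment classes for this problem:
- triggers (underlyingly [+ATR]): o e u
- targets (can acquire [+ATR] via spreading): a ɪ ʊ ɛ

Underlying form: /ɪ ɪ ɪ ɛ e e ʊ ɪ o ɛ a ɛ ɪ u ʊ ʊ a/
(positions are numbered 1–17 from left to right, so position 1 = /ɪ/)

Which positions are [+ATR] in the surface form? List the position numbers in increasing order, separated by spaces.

1 2 3 4 5 6 7 8 9 10 11 12 13 14

From /e/ at 5 leftward: 4 /ɛ/ → [+ATR]; 3 /ɪ/ → [+ATR]; 2 /ɪ/ → [+ATR]; 1 /ɪ/ → [+ATR]; word edge.
From /e/ at 6 leftward: 5 /e/ is itself a trigger — this domain ends here.
From /o/ at 9 leftward: 8 /ɪ/ → [+ATR]; 7 /ʊ/ → [+ATR]; 6 /e/ is itself a trigger — this domain ends here.
From /u/ at 14 leftward: 13 /ɪ/ → [+ATR]; 12 /ɛ/ → [+ATR]; 11 /a/ → [+ATR]; 10 /ɛ/ → [+ATR]; 9 /o/ is itself a trigger — this domain ends here.
Targets with no active source: positions 15 16 17 stay [-ATR].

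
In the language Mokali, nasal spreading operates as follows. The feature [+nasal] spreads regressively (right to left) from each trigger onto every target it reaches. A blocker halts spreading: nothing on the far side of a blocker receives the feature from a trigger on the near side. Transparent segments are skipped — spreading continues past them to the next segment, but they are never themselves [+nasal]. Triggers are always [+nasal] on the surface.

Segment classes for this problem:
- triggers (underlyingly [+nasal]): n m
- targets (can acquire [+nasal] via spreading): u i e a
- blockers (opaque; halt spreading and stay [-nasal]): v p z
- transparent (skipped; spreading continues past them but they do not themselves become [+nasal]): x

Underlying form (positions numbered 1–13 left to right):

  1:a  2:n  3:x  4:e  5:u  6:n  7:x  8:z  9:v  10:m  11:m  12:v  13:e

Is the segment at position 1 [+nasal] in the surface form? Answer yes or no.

yes

From /n/ at 2 leftward: 1 /a/ → [+nasal]; word edge.
From /n/ at 6 leftward: 5 /u/ → [+nasal]; 4 /e/ → [+nasal]; 3 /x/ transparent; 2 /n/ is itself a trigger — this domain ends here.
From /m/ at 10 leftward: 9 /v/ blocks.
From /m/ at 11 leftward: 10 /m/ is itself a trigger — this domain ends here.
Target with no active source: position 13 stays [-nasal].
[+nasal] positions on the surface: 1 2 4 5 6 10 11.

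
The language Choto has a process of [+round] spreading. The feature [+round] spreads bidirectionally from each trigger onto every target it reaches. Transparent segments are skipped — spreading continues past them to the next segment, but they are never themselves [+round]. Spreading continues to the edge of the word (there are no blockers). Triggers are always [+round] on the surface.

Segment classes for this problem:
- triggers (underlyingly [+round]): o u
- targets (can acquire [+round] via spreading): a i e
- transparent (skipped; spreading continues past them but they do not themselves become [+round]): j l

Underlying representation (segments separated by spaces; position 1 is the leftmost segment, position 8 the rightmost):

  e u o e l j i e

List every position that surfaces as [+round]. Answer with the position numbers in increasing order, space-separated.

1 2 3 4 7 8

From /u/ at 2 rightward: 3 /o/ is itself a trigger — this domain ends here.
From /u/ at 2 leftward: 1 /e/ → [+round]; word edge.
From /o/ at 3 rightward: 4 /e/ → [+round]; 5 /l/ transparent; 6 /j/ transparent; 7 /i/ → [+round]; 8 /e/ → [+round]; word edge.
From /o/ at 3 leftward: 2 /u/ is itself a trigger — this domain ends here.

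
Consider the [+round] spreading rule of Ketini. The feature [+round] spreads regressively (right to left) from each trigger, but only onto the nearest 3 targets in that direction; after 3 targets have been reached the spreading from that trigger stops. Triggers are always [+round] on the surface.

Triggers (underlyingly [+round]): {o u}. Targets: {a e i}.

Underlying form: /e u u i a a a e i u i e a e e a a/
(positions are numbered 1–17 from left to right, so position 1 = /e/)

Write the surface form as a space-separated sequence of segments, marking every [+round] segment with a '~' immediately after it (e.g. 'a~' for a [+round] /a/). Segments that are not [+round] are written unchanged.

From /u/ at 2 leftward: 1 /e/ → [+round]; word edge.
From /u/ at 3 leftward: 2 /u/ is itself a trigger — this domain ends here.
From /u/ at 10 leftward: 9 /i/ → [+round]; 8 /e/ → [+round]; 7 /a/ → [+round]; bound reached.
Targets with no active source: positions 4 5 6 11 12 13 14 15 16 17 stay [-round].
[+round] positions on the surface: 1 2 3 7 8 9 10.

e~ u~ u~ i a a a~ e~ i~ u~ i e a e e a a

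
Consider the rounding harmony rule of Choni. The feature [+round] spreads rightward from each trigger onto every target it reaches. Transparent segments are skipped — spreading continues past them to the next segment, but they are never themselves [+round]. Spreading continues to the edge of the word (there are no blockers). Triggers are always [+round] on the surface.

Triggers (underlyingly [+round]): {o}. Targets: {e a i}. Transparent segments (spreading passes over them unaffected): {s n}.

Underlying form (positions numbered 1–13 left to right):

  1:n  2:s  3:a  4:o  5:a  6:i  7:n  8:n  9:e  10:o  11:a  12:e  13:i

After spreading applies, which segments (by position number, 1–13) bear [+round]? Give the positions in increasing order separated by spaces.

From /o/ at 4 rightward: 5 /a/ → [+round]; 6 /i/ → [+round]; 7 /n/ transparent; 8 /n/ transparent; 9 /e/ → [+round]; 10 /o/ is itself a trigger — this domain ends here.
From /o/ at 10 rightward: 11 /a/ → [+round]; 12 /e/ → [+round]; 13 /i/ → [+round]; word edge.
Target with no active source: position 3 stays [-round].

4 5 6 9 10 11 12 13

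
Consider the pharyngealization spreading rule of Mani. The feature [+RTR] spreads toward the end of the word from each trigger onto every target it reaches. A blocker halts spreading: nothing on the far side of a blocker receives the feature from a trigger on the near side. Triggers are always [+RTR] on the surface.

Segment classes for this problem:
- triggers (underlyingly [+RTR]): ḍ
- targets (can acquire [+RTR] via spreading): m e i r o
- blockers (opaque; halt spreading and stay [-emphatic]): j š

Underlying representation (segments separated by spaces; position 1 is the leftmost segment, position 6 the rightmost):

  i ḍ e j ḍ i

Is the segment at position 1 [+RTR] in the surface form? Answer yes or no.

From /ḍ/ at 2 rightward: 3 /e/ → [+RTR]; 4 /j/ blocks.
From /ḍ/ at 5 rightward: 6 /i/ → [+RTR]; word edge.
Target with no active source: position 1 stays [-emphatic].
[+RTR] positions on the surface: 2 3 5 6.

no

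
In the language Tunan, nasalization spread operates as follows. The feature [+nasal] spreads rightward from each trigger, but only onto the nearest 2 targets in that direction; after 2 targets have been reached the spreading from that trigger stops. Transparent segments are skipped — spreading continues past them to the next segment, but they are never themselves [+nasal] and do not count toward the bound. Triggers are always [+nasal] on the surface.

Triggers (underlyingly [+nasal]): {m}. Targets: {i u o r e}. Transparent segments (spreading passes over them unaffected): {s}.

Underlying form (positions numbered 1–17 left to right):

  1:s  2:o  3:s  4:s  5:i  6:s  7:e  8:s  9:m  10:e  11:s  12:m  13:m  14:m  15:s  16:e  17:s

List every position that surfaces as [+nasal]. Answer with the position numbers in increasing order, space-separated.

9 10 12 13 14 16

From /m/ at 9 rightward: 10 /e/ → [+nasal]; 11 /s/ transparent; 12 /m/ is itself a trigger — this domain ends here.
From /m/ at 12 rightward: 13 /m/ is itself a trigger — this domain ends here.
From /m/ at 13 rightward: 14 /m/ is itself a trigger — this domain ends here.
From /m/ at 14 rightward: 15 /s/ transparent; 16 /e/ → [+nasal]; 17 /s/ transparent; word edge.
Targets with no active source: positions 2 5 7 stay [-nasal].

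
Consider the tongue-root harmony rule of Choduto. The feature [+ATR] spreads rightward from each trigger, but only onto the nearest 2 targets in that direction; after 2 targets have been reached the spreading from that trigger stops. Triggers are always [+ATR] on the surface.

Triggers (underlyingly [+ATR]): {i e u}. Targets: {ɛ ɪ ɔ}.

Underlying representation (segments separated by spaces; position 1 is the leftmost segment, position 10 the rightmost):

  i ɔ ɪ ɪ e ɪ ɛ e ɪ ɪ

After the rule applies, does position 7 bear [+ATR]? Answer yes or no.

yes

From /i/ at 1 rightward: 2 /ɔ/ → [+ATR]; 3 /ɪ/ → [+ATR]; bound reached.
From /e/ at 5 rightward: 6 /ɪ/ → [+ATR]; 7 /ɛ/ → [+ATR]; bound reached.
From /e/ at 8 rightward: 9 /ɪ/ → [+ATR]; 10 /ɪ/ → [+ATR]; bound reached.
Target with no active source: position 4 stays [-ATR].
[+ATR] positions on the surface: 1 2 3 5 6 7 8 9 10.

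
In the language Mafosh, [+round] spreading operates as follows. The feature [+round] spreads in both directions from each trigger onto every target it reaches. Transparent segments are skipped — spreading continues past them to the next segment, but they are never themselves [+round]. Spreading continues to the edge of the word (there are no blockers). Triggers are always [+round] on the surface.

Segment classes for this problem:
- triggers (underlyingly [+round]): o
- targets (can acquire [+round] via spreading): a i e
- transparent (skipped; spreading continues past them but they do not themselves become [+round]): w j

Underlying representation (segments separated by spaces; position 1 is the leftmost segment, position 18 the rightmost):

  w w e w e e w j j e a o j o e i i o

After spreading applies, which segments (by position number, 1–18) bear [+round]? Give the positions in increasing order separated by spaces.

3 5 6 10 11 12 14 15 16 17 18

From /o/ at 12 rightward: 13 /j/ transparent; 14 /o/ is itself a trigger — this domain ends here.
From /o/ at 12 leftward: 11 /a/ → [+round]; 10 /e/ → [+round]; 9 /j/ transparent; 8 /j/ transparent; 7 /w/ transparent; 6 /e/ → [+round]; 5 /e/ → [+round]; 4 /w/ transparent; 3 /e/ → [+round]; 2 /w/ transparent; 1 /w/ transparent; word edge.
From /o/ at 14 rightward: 15 /e/ → [+round]; 16 /i/ → [+round]; 17 /i/ → [+round]; 18 /o/ is itself a trigger — this domain ends here.
From /o/ at 14 leftward: 13 /j/ transparent; 12 /o/ is itself a trigger — this domain ends here.
From /o/ at 18 rightward: word edge.
From /o/ at 18 leftward: 17 /i/ → [+round]; 16 /i/ → [+round]; 15 /e/ → [+round]; 14 /o/ is itself a trigger — this domain ends here.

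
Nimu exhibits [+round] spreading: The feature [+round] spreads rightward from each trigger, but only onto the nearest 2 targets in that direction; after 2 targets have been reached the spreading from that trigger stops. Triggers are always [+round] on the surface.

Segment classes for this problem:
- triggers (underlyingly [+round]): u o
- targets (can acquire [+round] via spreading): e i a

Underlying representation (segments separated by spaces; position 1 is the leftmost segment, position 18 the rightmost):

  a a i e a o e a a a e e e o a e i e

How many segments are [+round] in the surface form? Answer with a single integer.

From /o/ at 6 rightward: 7 /e/ → [+round]; 8 /a/ → [+round]; bound reached.
From /o/ at 14 rightward: 15 /a/ → [+round]; 16 /e/ → [+round]; bound reached.
Targets with no active source: positions 1 2 3 4 5 9 10 11 12 13 17 18 stay [-round].
[+round] positions on the surface: 6 7 8 14 15 16.

6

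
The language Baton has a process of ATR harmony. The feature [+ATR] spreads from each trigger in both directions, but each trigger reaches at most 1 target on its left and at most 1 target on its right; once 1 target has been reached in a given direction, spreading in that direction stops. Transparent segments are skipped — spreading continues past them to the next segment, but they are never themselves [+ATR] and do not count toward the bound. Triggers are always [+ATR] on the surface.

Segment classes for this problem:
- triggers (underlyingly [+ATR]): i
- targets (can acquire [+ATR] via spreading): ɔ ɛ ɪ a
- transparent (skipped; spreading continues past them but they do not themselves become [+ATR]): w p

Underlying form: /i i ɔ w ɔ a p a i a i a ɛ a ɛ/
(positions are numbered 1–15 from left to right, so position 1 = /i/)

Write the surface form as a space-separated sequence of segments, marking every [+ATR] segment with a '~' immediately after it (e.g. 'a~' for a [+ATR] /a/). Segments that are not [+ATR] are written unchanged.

i~ i~ ɔ~ w ɔ a p a~ i~ a~ i~ a~ ɛ a ɛ

From /i/ at 1 rightward: 2 /i/ is itself a trigger — this domain ends here.
From /i/ at 1 leftward: word edge.
From /i/ at 2 rightward: 3 /ɔ/ → [+ATR]; bound reached.
From /i/ at 2 leftward: 1 /i/ is itself a trigger — this domain ends here.
From /i/ at 9 rightward: 10 /a/ → [+ATR]; bound reached.
From /i/ at 9 leftward: 8 /a/ → [+ATR]; bound reached.
From /i/ at 11 rightward: 12 /a/ → [+ATR]; bound reached.
From /i/ at 11 leftward: 10 /a/ → [+ATR]; bound reached.
Targets with no active source: positions 5 6 13 14 15 stay [-ATR].
[+ATR] positions on the surface: 1 2 3 8 9 10 11 12.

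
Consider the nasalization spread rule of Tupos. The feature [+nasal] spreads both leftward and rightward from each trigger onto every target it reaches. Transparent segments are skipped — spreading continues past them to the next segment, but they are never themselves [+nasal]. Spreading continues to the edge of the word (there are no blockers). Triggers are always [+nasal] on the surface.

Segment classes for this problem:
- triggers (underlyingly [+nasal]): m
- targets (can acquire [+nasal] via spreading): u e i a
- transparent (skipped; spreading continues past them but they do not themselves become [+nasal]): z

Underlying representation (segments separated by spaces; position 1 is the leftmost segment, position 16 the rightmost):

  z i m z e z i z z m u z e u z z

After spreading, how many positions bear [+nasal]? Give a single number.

8

From /m/ at 3 rightward: 4 /z/ transparent; 5 /e/ → [+nasal]; 6 /z/ transparent; 7 /i/ → [+nasal]; 8 /z/ transparent; 9 /z/ transparent; 10 /m/ is itself a trigger — this domain ends here.
From /m/ at 3 leftward: 2 /i/ → [+nasal]; 1 /z/ transparent; word edge.
From /m/ at 10 rightward: 11 /u/ → [+nasal]; 12 /z/ transparent; 13 /e/ → [+nasal]; 14 /u/ → [+nasal]; 15 /z/ transparent; 16 /z/ transparent; word edge.
From /m/ at 10 leftward: 9 /z/ transparent; 8 /z/ transparent; 7 /i/ → [+nasal]; 6 /z/ transparent; 5 /e/ → [+nasal]; 4 /z/ transparent; 3 /m/ is itself a trigger — this domain ends here.
[+nasal] positions on the surface: 2 3 5 7 10 11 13 14.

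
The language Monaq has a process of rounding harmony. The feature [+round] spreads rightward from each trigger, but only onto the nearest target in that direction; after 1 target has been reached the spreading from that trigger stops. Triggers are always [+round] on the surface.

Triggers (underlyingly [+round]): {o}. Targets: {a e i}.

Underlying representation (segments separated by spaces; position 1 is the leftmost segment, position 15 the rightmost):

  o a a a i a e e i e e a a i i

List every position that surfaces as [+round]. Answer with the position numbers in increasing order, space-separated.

1 2

From /o/ at 1 rightward: 2 /a/ → [+round]; bound reached.
Targets with no active source: positions 3 4 5 6 7 8 9 10 11 12 13 14 15 stay [-round].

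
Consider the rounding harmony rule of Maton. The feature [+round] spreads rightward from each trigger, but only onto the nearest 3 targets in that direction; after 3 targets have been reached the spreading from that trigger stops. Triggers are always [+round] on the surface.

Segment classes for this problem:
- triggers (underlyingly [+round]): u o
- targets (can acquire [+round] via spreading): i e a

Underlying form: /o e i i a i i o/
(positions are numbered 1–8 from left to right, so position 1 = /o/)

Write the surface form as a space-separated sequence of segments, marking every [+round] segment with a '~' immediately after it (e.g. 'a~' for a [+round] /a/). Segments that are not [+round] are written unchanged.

From /o/ at 1 rightward: 2 /e/ → [+round]; 3 /i/ → [+round]; 4 /i/ → [+round]; bound reached.
From /o/ at 8 rightward: word edge.
Targets with no active source: positions 5 6 7 stay [-round].
[+round] positions on the surface: 1 2 3 4 8.

o~ e~ i~ i~ a i i o~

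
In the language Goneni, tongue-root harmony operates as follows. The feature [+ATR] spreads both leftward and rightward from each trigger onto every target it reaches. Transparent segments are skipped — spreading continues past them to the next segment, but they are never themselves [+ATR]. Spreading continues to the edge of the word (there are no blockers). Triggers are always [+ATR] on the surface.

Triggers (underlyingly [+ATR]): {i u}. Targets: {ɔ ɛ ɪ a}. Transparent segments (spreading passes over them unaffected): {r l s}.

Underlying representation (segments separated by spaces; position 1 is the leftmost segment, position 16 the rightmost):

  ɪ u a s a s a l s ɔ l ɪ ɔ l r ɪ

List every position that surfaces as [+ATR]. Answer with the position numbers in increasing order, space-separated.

1 2 3 5 7 10 12 13 16

From /u/ at 2 rightward: 3 /a/ → [+ATR]; 4 /s/ transparent; 5 /a/ → [+ATR]; 6 /s/ transparent; 7 /a/ → [+ATR]; 8 /l/ transparent; 9 /s/ transparent; 10 /ɔ/ → [+ATR]; 11 /l/ transparent; 12 /ɪ/ → [+ATR]; 13 /ɔ/ → [+ATR]; 14 /l/ transparent; 15 /r/ transparent; 16 /ɪ/ → [+ATR]; word edge.
From /u/ at 2 leftward: 1 /ɪ/ → [+ATR]; word edge.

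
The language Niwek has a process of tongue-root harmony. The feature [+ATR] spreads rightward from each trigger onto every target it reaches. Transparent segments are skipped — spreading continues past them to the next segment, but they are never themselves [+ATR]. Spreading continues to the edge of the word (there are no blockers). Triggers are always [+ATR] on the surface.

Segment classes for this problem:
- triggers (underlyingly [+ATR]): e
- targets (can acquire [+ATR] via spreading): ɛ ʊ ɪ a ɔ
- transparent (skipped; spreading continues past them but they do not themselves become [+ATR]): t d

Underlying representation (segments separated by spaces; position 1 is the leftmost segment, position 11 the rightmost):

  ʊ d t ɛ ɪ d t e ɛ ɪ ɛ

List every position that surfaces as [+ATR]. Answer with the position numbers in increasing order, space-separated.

8 9 10 11

From /e/ at 8 rightward: 9 /ɛ/ → [+ATR]; 10 /ɪ/ → [+ATR]; 11 /ɛ/ → [+ATR]; word edge.
Targets with no active source: positions 1 4 5 stay [-ATR].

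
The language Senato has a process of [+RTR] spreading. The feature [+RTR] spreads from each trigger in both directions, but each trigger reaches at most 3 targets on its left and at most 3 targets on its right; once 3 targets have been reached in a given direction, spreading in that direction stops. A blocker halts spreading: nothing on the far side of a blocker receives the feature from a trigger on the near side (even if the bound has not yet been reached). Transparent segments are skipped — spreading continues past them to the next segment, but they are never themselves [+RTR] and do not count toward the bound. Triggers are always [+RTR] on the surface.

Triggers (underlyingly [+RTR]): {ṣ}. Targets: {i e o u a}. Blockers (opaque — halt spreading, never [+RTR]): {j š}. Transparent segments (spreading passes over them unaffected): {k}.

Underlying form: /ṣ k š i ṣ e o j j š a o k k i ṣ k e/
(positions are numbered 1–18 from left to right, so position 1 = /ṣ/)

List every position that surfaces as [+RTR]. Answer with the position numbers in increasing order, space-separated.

From /ṣ/ at 1 rightward: 2 /k/ transparent; 3 /š/ blocks.
From /ṣ/ at 1 leftward: word edge.
From /ṣ/ at 5 rightward: 6 /e/ → [+RTR]; 7 /o/ → [+RTR]; 8 /j/ blocks.
From /ṣ/ at 5 leftward: 4 /i/ → [+RTR]; 3 /š/ blocks.
From /ṣ/ at 16 rightward: 17 /k/ transparent; 18 /e/ → [+RTR]; word edge.
From /ṣ/ at 16 leftward: 15 /i/ → [+RTR]; 14 /k/ transparent; 13 /k/ transparent; 12 /o/ → [+RTR]; 11 /a/ → [+RTR]; bound reached.

1 4 5 6 7 11 12 15 16 18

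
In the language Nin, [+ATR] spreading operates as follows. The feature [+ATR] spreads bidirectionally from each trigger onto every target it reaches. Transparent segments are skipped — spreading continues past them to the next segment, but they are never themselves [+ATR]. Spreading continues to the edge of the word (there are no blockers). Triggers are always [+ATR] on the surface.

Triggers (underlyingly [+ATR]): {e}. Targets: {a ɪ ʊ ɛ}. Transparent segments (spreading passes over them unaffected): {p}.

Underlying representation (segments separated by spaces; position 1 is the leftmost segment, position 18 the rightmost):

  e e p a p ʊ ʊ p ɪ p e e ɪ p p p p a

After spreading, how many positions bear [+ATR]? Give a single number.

10

From /e/ at 1 rightward: 2 /e/ is itself a trigger — this domain ends here.
From /e/ at 1 leftward: word edge.
From /e/ at 2 rightward: 3 /p/ transparent; 4 /a/ → [+ATR]; 5 /p/ transparent; 6 /ʊ/ → [+ATR]; 7 /ʊ/ → [+ATR]; 8 /p/ transparent; 9 /ɪ/ → [+ATR]; 10 /p/ transparent; 11 /e/ is itself a trigger — this domain ends here.
From /e/ at 2 leftward: 1 /e/ is itself a trigger — this domain ends here.
From /e/ at 11 rightward: 12 /e/ is itself a trigger — this domain ends here.
From /e/ at 11 leftward: 10 /p/ transparent; 9 /ɪ/ → [+ATR]; 8 /p/ transparent; 7 /ʊ/ → [+ATR]; 6 /ʊ/ → [+ATR]; 5 /p/ transparent; 4 /a/ → [+ATR]; 3 /p/ transparent; 2 /e/ is itself a trigger — this domain ends here.
From /e/ at 12 rightward: 13 /ɪ/ → [+ATR]; 14 /p/ transparent; 15 /p/ transparent; 16 /p/ transparent; 17 /p/ transparent; 18 /a/ → [+ATR]; word edge.
From /e/ at 12 leftward: 11 /e/ is itself a trigger — this domain ends here.
[+ATR] positions on the surface: 1 2 4 6 7 9 11 12 13 18.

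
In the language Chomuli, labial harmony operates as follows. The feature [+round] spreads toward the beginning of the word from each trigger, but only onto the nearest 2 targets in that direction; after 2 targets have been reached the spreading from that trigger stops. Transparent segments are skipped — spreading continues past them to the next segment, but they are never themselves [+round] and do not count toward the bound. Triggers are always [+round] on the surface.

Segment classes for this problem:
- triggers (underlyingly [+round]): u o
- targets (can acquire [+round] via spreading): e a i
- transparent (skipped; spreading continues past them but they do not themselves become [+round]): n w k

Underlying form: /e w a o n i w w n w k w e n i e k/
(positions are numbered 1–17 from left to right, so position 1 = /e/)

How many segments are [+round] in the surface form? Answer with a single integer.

3

From /o/ at 4 leftward: 3 /a/ → [+round]; 2 /w/ transparent; 1 /e/ → [+round]; bound reached.
Targets with no active source: positions 6 13 15 16 stay [-round].
[+round] positions on the surface: 1 3 4.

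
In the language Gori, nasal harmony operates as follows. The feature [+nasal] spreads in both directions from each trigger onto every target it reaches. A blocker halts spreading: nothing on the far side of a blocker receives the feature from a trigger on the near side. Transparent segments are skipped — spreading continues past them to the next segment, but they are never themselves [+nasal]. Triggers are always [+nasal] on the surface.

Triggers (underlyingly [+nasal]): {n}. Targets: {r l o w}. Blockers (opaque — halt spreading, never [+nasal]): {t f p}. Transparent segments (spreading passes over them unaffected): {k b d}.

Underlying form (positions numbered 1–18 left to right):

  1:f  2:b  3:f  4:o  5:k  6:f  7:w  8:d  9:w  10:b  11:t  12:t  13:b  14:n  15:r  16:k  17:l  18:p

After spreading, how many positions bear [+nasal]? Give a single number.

From /n/ at 14 rightward: 15 /r/ → [+nasal]; 16 /k/ transparent; 17 /l/ → [+nasal]; 18 /p/ blocks.
From /n/ at 14 leftward: 13 /b/ transparent; 12 /t/ blocks.
Targets with no active source: positions 4 7 9 stay [-nasal].
[+nasal] positions on the surface: 14 15 17.

3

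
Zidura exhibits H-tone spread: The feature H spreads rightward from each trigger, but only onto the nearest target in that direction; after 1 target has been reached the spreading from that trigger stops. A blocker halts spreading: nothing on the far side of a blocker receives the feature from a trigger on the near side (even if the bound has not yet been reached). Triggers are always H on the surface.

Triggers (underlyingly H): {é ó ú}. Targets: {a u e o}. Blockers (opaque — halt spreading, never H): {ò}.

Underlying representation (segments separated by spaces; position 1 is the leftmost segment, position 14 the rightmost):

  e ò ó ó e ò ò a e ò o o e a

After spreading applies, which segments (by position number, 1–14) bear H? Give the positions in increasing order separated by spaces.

3 4 5

From /ó/ at 3 rightward: 4 /ó/ is itself a trigger — this domain ends here.
From /ó/ at 4 rightward: 5 /e/ → H; bound reached.
Targets with no active source: positions 1 8 9 11 12 13 14 stay [-high tone].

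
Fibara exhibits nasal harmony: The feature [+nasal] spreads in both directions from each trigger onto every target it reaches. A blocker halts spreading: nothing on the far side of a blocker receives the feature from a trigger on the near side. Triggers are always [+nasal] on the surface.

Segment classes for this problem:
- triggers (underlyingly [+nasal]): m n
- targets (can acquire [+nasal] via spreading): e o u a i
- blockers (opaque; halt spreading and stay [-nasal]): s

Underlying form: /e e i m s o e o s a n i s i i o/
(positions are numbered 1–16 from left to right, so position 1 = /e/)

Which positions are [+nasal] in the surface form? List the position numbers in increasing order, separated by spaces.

From /m/ at 4 rightward: 5 /s/ blocks.
From /m/ at 4 leftward: 3 /i/ → [+nasal]; 2 /e/ → [+nasal]; 1 /e/ → [+nasal]; word edge.
From /n/ at 11 rightward: 12 /i/ → [+nasal]; 13 /s/ blocks.
From /n/ at 11 leftward: 10 /a/ → [+nasal]; 9 /s/ blocks.
Targets with no active source: positions 6 7 8 14 15 16 stay [-nasal].

1 2 3 4 10 11 12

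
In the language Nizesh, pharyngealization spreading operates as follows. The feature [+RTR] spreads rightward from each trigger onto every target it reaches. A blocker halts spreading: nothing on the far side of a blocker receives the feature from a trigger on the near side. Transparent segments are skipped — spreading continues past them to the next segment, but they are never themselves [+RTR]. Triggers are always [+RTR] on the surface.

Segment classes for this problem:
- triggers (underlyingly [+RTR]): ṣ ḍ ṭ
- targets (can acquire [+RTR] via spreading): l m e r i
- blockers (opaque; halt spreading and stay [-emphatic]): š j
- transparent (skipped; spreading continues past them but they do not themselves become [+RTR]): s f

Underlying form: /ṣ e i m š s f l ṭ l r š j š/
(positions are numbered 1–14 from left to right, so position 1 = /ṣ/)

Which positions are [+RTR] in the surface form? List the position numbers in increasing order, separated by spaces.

1 2 3 4 9 10 11

From /ṣ/ at 1 rightward: 2 /e/ → [+RTR]; 3 /i/ → [+RTR]; 4 /m/ → [+RTR]; 5 /š/ blocks.
From /ṭ/ at 9 rightward: 10 /l/ → [+RTR]; 11 /r/ → [+RTR]; 12 /š/ blocks.
Target with no active source: position 8 stays [-emphatic].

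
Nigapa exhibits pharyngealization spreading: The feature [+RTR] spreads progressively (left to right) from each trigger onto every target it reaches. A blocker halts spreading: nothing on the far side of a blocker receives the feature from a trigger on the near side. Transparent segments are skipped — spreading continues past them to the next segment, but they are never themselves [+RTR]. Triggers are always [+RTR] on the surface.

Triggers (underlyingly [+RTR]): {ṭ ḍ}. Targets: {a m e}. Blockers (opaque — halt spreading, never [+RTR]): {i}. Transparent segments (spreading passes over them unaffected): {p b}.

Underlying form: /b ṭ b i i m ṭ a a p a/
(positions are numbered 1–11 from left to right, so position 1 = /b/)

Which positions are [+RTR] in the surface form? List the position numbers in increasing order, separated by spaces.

2 7 8 9 11

From /ṭ/ at 2 rightward: 3 /b/ transparent; 4 /i/ blocks.
From /ṭ/ at 7 rightward: 8 /a/ → [+RTR]; 9 /a/ → [+RTR]; 10 /p/ transparent; 11 /a/ → [+RTR]; word edge.
Target with no active source: position 6 stays [-emphatic].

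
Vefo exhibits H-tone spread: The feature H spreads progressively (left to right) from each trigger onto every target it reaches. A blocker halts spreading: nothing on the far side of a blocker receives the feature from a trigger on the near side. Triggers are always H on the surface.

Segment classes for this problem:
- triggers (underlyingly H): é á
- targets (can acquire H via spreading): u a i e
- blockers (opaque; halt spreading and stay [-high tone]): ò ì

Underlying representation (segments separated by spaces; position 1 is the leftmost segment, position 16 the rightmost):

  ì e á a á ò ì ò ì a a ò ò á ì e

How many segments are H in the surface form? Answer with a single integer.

From /á/ at 3 rightward: 4 /a/ → H; 5 /á/ is itself a trigger — this domain ends here.
From /á/ at 5 rightward: 6 /ò/ blocks.
From /á/ at 14 rightward: 15 /ì/ blocks.
Targets with no active source: positions 2 10 11 16 stay [-high tone].
H positions on the surface: 3 4 5 14.

4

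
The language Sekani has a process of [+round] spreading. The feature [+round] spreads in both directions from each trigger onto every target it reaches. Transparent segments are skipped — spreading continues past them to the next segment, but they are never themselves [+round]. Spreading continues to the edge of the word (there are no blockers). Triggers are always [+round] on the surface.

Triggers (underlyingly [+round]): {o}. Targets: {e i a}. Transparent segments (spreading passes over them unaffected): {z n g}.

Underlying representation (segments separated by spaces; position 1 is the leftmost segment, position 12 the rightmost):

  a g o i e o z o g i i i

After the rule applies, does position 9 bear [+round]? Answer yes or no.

no

From /o/ at 3 rightward: 4 /i/ → [+round]; 5 /e/ → [+round]; 6 /o/ is itself a trigger — this domain ends here.
From /o/ at 3 leftward: 2 /g/ transparent; 1 /a/ → [+round]; word edge.
From /o/ at 6 rightward: 7 /z/ transparent; 8 /o/ is itself a trigger — this domain ends here.
From /o/ at 6 leftward: 5 /e/ → [+round]; 4 /i/ → [+round]; 3 /o/ is itself a trigger — this domain ends here.
From /o/ at 8 rightward: 9 /g/ transparent; 10 /i/ → [+round]; 11 /i/ → [+round]; 12 /i/ → [+round]; word edge.
From /o/ at 8 leftward: 7 /z/ transparent; 6 /o/ is itself a trigger — this domain ends here.
[+round] positions on the surface: 1 3 4 5 6 8 10 11 12.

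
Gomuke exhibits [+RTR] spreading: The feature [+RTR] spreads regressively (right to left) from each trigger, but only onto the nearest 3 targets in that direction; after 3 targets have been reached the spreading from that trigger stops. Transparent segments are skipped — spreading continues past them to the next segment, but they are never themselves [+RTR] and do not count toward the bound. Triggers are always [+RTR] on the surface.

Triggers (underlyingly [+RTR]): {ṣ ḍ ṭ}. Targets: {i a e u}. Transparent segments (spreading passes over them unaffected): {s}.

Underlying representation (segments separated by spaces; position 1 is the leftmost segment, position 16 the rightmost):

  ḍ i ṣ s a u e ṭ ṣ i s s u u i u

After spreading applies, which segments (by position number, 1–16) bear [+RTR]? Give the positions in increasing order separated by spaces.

1 2 3 5 6 7 8 9

From /ḍ/ at 1 leftward: word edge.
From /ṣ/ at 3 leftward: 2 /i/ → [+RTR]; 1 /ḍ/ is itself a trigger — this domain ends here.
From /ṭ/ at 8 leftward: 7 /e/ → [+RTR]; 6 /u/ → [+RTR]; 5 /a/ → [+RTR]; bound reached.
From /ṣ/ at 9 leftward: 8 /ṭ/ is itself a trigger — this domain ends here.
Targets with no active source: positions 10 13 14 15 16 stay [-emphatic].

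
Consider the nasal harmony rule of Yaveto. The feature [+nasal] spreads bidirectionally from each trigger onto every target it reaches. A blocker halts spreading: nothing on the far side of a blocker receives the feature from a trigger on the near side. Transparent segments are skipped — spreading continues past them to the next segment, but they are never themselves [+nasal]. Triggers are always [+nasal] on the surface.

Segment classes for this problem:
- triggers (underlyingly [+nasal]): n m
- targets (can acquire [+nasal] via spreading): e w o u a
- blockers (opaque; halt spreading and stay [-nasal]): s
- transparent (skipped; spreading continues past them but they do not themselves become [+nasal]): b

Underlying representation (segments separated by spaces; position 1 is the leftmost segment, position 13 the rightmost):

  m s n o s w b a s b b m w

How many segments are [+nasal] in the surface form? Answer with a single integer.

5

From /m/ at 1 rightward: 2 /s/ blocks.
From /m/ at 1 leftward: word edge.
From /n/ at 3 rightward: 4 /o/ → [+nasal]; 5 /s/ blocks.
From /n/ at 3 leftward: 2 /s/ blocks.
From /m/ at 12 rightward: 13 /w/ → [+nasal]; word edge.
From /m/ at 12 leftward: 11 /b/ transparent; 10 /b/ transparent; 9 /s/ blocks.
Targets with no active source: positions 6 8 stay [-nasal].
[+nasal] positions on the surface: 1 3 4 12 13.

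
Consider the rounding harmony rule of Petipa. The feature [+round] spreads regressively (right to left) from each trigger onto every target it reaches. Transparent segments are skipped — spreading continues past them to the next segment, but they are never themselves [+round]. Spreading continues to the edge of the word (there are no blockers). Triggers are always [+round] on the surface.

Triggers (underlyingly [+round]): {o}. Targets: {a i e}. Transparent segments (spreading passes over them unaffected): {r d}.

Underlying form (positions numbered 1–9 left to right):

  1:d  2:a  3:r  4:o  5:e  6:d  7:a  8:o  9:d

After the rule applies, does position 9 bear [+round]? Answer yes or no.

From /o/ at 4 leftward: 3 /r/ transparent; 2 /a/ → [+round]; 1 /d/ transparent; word edge.
From /o/ at 8 leftward: 7 /a/ → [+round]; 6 /d/ transparent; 5 /e/ → [+round]; 4 /o/ is itself a trigger — this domain ends here.
[+round] positions on the surface: 2 4 5 7 8.

no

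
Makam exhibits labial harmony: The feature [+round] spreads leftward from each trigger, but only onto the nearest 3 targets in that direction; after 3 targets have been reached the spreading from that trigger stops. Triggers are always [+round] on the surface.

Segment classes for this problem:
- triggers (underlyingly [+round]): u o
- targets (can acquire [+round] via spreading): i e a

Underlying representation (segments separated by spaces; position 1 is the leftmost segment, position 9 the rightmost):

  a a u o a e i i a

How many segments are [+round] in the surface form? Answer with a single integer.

From /u/ at 3 leftward: 2 /a/ → [+round]; 1 /a/ → [+round]; word edge.
From /o/ at 4 leftward: 3 /u/ is itself a trigger — this domain ends here.
Targets with no active source: positions 5 6 7 8 9 stay [-round].
[+round] positions on the surface: 1 2 3 4.

4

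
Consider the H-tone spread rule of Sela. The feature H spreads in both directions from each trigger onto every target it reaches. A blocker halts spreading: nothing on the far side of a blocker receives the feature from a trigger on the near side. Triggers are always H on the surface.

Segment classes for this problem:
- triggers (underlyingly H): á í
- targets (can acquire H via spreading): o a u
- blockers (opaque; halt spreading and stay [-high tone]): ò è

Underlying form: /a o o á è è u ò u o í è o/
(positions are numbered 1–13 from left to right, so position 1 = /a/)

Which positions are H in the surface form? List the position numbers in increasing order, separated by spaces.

1 2 3 4 9 10 11

From /á/ at 4 rightward: 5 /è/ blocks.
From /á/ at 4 leftward: 3 /o/ → H; 2 /o/ → H; 1 /a/ → H; word edge.
From /í/ at 11 rightward: 12 /è/ blocks.
From /í/ at 11 leftward: 10 /o/ → H; 9 /u/ → H; 8 /ò/ blocks.
Targets with no active source: positions 7 13 stay [-high tone].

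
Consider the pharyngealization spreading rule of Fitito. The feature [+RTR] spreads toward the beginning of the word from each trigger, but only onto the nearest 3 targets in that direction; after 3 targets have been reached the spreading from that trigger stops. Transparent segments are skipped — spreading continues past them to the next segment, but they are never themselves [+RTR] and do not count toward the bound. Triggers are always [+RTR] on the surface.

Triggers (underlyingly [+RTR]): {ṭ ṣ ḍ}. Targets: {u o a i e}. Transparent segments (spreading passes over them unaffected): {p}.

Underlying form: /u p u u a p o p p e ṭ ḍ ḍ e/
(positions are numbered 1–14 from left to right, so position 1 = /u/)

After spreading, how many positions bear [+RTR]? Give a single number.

From /ṭ/ at 11 leftward: 10 /e/ → [+RTR]; 9 /p/ transparent; 8 /p/ transparent; 7 /o/ → [+RTR]; 6 /p/ transparent; 5 /a/ → [+RTR]; bound reached.
From /ḍ/ at 12 leftward: 11 /ṭ/ is itself a trigger — this domain ends here.
From /ḍ/ at 13 leftward: 12 /ḍ/ is itself a trigger — this domain ends here.
Targets with no active source: positions 1 3 4 14 stay [-emphatic].
[+RTR] positions on the surface: 5 7 10 11 12 13.

6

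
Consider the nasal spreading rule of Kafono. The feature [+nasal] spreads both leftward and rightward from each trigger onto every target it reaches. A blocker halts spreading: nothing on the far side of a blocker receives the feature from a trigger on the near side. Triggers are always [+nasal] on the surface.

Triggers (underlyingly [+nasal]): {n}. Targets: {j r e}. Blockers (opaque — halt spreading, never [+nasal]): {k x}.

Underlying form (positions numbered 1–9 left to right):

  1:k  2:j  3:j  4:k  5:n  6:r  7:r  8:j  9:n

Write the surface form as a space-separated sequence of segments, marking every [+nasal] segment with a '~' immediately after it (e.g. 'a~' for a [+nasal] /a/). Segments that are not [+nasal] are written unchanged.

From /n/ at 5 rightward: 6 /r/ → [+nasal]; 7 /r/ → [+nasal]; 8 /j/ → [+nasal]; 9 /n/ is itself a trigger — this domain ends here.
From /n/ at 5 leftward: 4 /k/ blocks.
From /n/ at 9 rightward: word edge.
From /n/ at 9 leftward: 8 /j/ → [+nasal]; 7 /r/ → [+nasal]; 6 /r/ → [+nasal]; 5 /n/ is itself a trigger — this domain ends here.
Targets with no active source: positions 2 3 stay [-nasal].
[+nasal] positions on the surface: 5 6 7 8 9.

k j j k n~ r~ r~ j~ n~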